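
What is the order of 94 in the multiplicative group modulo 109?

The order of 94 must divide φ(109) = 109 − 1 = 108 = 2^2 · 3^3.
Divisors of 108: 1, 2, 3, 4, 6, 9, 12, 18, 27, 36, 54, 108.
Test each divisor d:
94^1 ≡ 94
94^2 ≡ 7
94^3 ≡ 4
94^4 ≡ 49
94^6 ≡ 16
94^9 ≡ 64
94^12 ≡ 38
94^18 ≡ 63
94^27 ≡ 108
94^36 ≡ 45
94^54 ≡ 1
Hence ord(94) = 54.

54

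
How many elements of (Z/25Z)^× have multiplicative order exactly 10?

4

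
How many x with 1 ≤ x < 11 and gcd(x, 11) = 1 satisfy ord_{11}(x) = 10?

4

φ(11) = 11 − 1 = 10 = 2 · 5.
Since (Z/11Z)^× is cyclic of order 10, the number of elements of order d is φ(d) when d | 10 and 0 otherwise.
10 = 2 · 5 divides 10, and φ(10) = 4.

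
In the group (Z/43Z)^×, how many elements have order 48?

φ(43) = 43 − 1 = 42 = 2 · 3 · 7.
Since (Z/43Z)^× is cyclic of order 42, the number of elements of order d is φ(d) when d | 42 and 0 otherwise.
48 does not divide 42, so no element of (Z/43Z)^× has order 48.

0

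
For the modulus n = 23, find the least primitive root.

φ(23) = 23 − 1 = 22 = 2 · 11.
Test candidates g = 2, 3, … against the prime factors q ∈ {2, 11} of φ(23): g is a generator iff g^(22/q) ≢ 1 for every such q.
g = 2: 2^11 ≡ 1 — hits 1, so not a primitive root.
g = 3: 3^11 ≡ 1 — hits 1, so not a primitive root.
g = 4: 4^11 ≡ 1 — hits 1, so not a primitive root.
g = 5: 5^11 ≡ 22; 5^2 ≡ 2 — none is 1, so 5 is a primitive root.
Hence the least primitive root of 23 is 5.

5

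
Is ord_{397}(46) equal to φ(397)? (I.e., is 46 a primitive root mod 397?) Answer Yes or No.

Yes

φ(397) = 397 − 1 = 396 = 2^2 · 3^2 · 11.
An element g generates (Z/397Z)^× iff g^(396/q) ≢ 1 (mod 397) for each prime q ∈ {2, 3, 11}.
46^198 ≡ 396 (mod 397)  [q = 2: ≢ 1 ✓]
46^132 ≡ 34 (mod 397)  [q = 3: ≢ 1 ✓]
46^36 ≡ 31 (mod 397)  [q = 11: ≢ 1 ✓]
None equal 1, so ord_397(46) = 396: 46 is a primitive root.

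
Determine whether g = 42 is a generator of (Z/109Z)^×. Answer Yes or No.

Yes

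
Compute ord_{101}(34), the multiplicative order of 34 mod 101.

100

The order of 34 must divide φ(101) = 101 − 1 = 100 = 2^2 · 5^2.
Divisors of 100: 1, 2, 4, 5, 10, 20, 25, 50, 100.
Test each divisor d:
34^1 ≡ 34
34^2 ≡ 45
34^4 ≡ 5
34^5 ≡ 69
34^10 ≡ 14
34^20 ≡ 95
34^25 ≡ 91
34^50 ≡ 100
34^100 ≡ 1
The smallest such exponent is 100, so the order of 34 is 100.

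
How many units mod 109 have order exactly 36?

12

φ(109) = 109 − 1 = 108 = 2^2 · 3^3.
Since (Z/109Z)^× is cyclic of order 108, the number of elements of order d is φ(d) when d | 108 and 0 otherwise.
36 = 2^2 · 3^2 divides 108, and φ(36) = 12.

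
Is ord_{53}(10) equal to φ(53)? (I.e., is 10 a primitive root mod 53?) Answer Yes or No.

φ(53) = 53 − 1 = 52 = 2^2 · 13.
An element g generates (Z/53Z)^× iff g^(52/q) ≢ 1 (mod 53) for each prime q ∈ {2, 13}.
10^26 ≡ 1 (mod 53)  [q = 2: ≡ 1 ✗]
10^4 ≡ 36 (mod 53)  [q = 13: ≢ 1 ✓]
Since 10^26 ≡ 1, the order of 10 divides 26 < 52, so 10 is not a primitive root.

No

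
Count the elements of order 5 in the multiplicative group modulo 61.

φ(61) = 61 − 1 = 60 = 2^2 · 3 · 5.
In a cyclic group of order 60, there are φ(d) elements of order d for each divisor d of 60, and zero for non-divisors.
5 | 60, and φ(5) = 5 − 1 = 4.

4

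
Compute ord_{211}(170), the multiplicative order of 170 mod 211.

105

The order of 170 must divide φ(211) = 211 − 1 = 210 = 2 · 3 · 5 · 7.
Divisors of 210: 1, 2, 3, 5, 6, 7, 10, 14, 15, 21, 30, 35, 42, 70, 105, 210.
Compute 170^d (mod 211) for the divisors d until we hit 1:
170^1 ≡ 170 (mod 211)
170^2 ≡ 204 (mod 211)
170^3 ≡ 76 (mod 211)
170^5 ≡ 101 (mod 211)
170^6 ≡ 79 (mod 211)
170^7 ≡ 137 (mod 211)
170^10 ≡ 73 (mod 211)
170^14 ≡ 201 (mod 211)
170^15 ≡ 199 (mod 211)
170^21 ≡ 107 (mod 211)
170^30 ≡ 144 (mod 211)
170^35 ≡ 196 (mod 211)
170^42 ≡ 55 (mod 211)
170^70 ≡ 14 (mod 211)
170^105 ≡ 1 (mod 211) ✓
The smallest such exponent is 105, so the order of 170 is 105.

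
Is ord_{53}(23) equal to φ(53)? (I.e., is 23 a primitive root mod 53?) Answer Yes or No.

No

φ(53) = 53 − 1 = 52 = 2^2 · 13.
An element g generates (Z/53Z)^× iff g^(52/q) ≢ 1 (mod 53) for each prime q ∈ {2, 13}.
23^26 ≡ 52 (mod 53)  [q = 2: ≢ 1 ✓]
23^4 ≡ 1 (mod 53)  [q = 13: ≡ 1 ✗]
23^4 ≡ 1 shows ord(23) | 4, strictly less than φ(53); not a primitive root.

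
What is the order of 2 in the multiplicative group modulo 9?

6

By Lagrange's theorem, ord_9(2) divides φ(9) = φ(3^2) = 3·(3−1) = 6 = 2 · 3.
Divisors of 6: 1, 2, 3, 6.
Check 2^d mod 9 for each divisor in increasing order:
2^1 ≡ 2 (mod 9)
2^2 ≡ 4 (mod 9)
2^3 ≡ 8 (mod 9)
2^6 ≡ 1 (mod 9) ✓
So ord_9(2) = 6.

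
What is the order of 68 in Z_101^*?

Since 68 ∈ (Z/101Z)^×, its order divides φ(101) = 101 − 1 = 100 = 2^2 · 5^2.
Divisors of 100: 1, 2, 4, 5, 10, 20, 25, 50, 100.
Check 68^d mod 101 for each divisor in increasing order:
68^1 ≡ 68 (mod 101)
68^2 ≡ 79 (mod 101)
68^4 ≡ 80 (mod 101)
68^5 ≡ 87 (mod 101)
68^10 ≡ 95 (mod 101)
68^20 ≡ 36 (mod 101)
68^25 ≡ 1 (mod 101) ✓
So ord_101(68) = 25.

25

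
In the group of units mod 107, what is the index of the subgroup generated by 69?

The order of 69 must divide φ(107) = 107 − 1 = 106 = 2 · 53.
Divisors of 106: 1, 2, 53, 106.
Evaluate successive powers at the divisors of 106:
69^1 ≡ 69 (mod 107)
69^2 ≡ 53 (mod 107)
69^53 ≡ 1 (mod 107) ✓
The order of 69 is 53, so the subgroup it generates has 53 elements.
Index = |(Z/107Z)^×| / |⟨69⟩| = 106 / 53 = 2.

2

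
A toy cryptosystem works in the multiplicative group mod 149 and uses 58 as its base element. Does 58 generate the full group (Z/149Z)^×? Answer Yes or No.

φ(149) = 149 − 1 = 148 = 2^2 · 37.
58 is a primitive root mod 149 iff 58^(φ(149)/q) ≢ 1 for every prime q | φ(149), i.e. q ∈ {2, 37}.
58^74 ≡ 148 (mod 149)  [q = 2: ≢ 1 ✓]
58^4 ≡ 95 (mod 149)  [q = 37: ≢ 1 ✓]
Every test exponent gives a nontrivial residue, hence 58 generates the full group.

Yes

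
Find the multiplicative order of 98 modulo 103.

51

ord(98) | φ(103) = 103 − 1 = 102 = 2 · 3 · 17.
Divisors of 102: 1, 2, 3, 6, 17, 34, 51, 102.
Evaluate successive powers at the divisors of 102:
98^1 ≡ 98 (mod 103)
98^2 ≡ 25 (mod 103)
98^3 ≡ 81 (mod 103)
98^6 ≡ 72 (mod 103)
98^17 ≡ 46 (mod 103)
98^34 ≡ 56 (mod 103)
98^51 ≡ 1 (mod 103) ✓
So ord_103(98) = 51.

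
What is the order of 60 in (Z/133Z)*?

18

Since 60 ∈ (Z/133Z)^×, its order divides φ(133) = φ(7·19) = (7−1)·(19−1) = 6·18 = 108 = 2^2 · 3^3.
Divisors of 108: 1, 2, 3, 4, 6, 9, 12, 18, 27, 36, 54, 108.
Test each divisor d:
60^1 ≡ 60 (mod 133)
60^2 ≡ 9 (mod 133)
60^3 ≡ 8 (mod 133)
60^4 ≡ 81 (mod 133)
60^6 ≡ 64 (mod 133)
60^9 ≡ 113 (mod 133)
60^12 ≡ 106 (mod 133)
60^18 ≡ 1 (mod 133) ✓
The smallest such exponent is 18, so the order of 60 is 18.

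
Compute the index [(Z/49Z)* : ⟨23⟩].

Since 23 ∈ (Z/49Z)^×, its order divides φ(49) = φ(7^2) = 7·(7−1) = 42 = 2 · 3 · 7.
Divisors of 42: 1, 2, 3, 6, 7, 14, 21, 42.
Test each divisor d:
23^1 ≡ 23
23^2 ≡ 39
23^3 ≡ 15
23^6 ≡ 29
23^7 ≡ 30
23^14 ≡ 18
23^21 ≡ 1
Thus |⟨23⟩| = ord(23) = 21.
Index = |(Z/49Z)^×| / |⟨23⟩| = 42 / 21 = 2.

2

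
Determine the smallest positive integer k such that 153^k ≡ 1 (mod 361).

19

By Lagrange's theorem, ord_361(153) divides φ(361) = φ(19^2) = 19·(19−1) = 342 = 2 · 3^2 · 19.
Divisors of 342: 1, 2, 3, 6, 9, 18, 19, 38, 57, 114, 171, 342.
Check 153^d mod 361 for each divisor in increasing order:
153^1 ≡ 153 (mod 361)
153^2 ≡ 305 (mod 361)
153^3 ≡ 96 (mod 361)
153^6 ≡ 191 (mod 361)
153^9 ≡ 286 (mod 361)
153^18 ≡ 210 (mod 361)
153^19 ≡ 1 (mod 361) ✓
So ord_361(153) = 19.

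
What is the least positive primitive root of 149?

φ(149) = 149 − 1 = 148 = 2^2 · 37.
Test candidates g = 2, 3, … against the prime factors q ∈ {2, 37} of φ(149): g is a generator iff g^(148/q) ≢ 1 for every such q.
g = 2: 2^74 ≡ 148; 2^4 ≡ 16 — none is 1, so 2 is a primitive root.
Hence the least primitive root of 149 is 2.

2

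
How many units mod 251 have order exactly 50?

20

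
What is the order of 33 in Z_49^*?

42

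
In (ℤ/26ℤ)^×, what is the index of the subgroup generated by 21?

3

By Lagrange's theorem, ord_26(21) divides φ(26) = φ(2)·φ(13) = 1·12 = 12 = 2^2 · 3.
Divisors of 12: 1, 2, 3, 4, 6, 12.
Compute 21^d (mod 26) for the divisors d until we hit 1:
21^1 ≡ 21 (mod 26)
21^2 ≡ 25 (mod 26)
21^3 ≡ 5 (mod 26)
21^4 ≡ 1 (mod 26) ✓
Thus |⟨21⟩| = ord(21) = 4.
Index = |(Z/26Z)^×| / |⟨21⟩| = 12 / 4 = 3.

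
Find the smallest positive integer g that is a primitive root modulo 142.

φ(142) = φ(2)·φ(71) = 1·70 = 70 = 2 · 5 · 7.
Test candidates g = 2, 3, … against the prime factors q ∈ {2, 5, 7} of φ(142): g is a generator iff g^(70/q) ≢ 1 for every such q.
g = 2: gcd(2, 142) = 2 > 1, not a unit — skip.
g = 3: 3^35 ≡ 1 — hits 1, so not a primitive root.
g = 4: gcd(4, 142) = 2 > 1, not a unit — skip.
g = 5: 5^35 ≡ 1 — hits 1, so not a primitive root.
g = 6: gcd(6, 142) = 2 > 1, not a unit — skip.
g = 7: 7^35 ≡ 141; 7^14 ≡ 125; 7^10 ≡ 45 — none is 1, so 7 is a primitive root.
So 7 is the smallest generator of (Z/142Z)^×.

7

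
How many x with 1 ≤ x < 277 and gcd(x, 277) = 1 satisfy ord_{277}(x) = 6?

2

φ(277) = 277 − 1 = 276 = 2^2 · 3 · 23.
(Z/277Z)^× is cyclic (|G| = 276); a cyclic group of order m has exactly φ(d) elements of each order d | m, and none otherwise.
6 = 2 · 3 divides 276, and φ(6) = 2.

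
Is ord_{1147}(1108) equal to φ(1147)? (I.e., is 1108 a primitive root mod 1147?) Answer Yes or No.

No

1147 = 31 · 37 is a product of two distinct odd primes, so (Z/1147Z)^× ≅ (Z/31Z)^× × (Z/37Z)^× is not cyclic.
No primitive root modulo 1147 exists; in particular 1108 is not one.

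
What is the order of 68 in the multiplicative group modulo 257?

32

ord(68) | φ(257) = 257 − 1 = 256 = 2^8.
Divisors of 256: 1, 2, 4, 8, 16, 32, 64, 128, 256.
Check 68^d mod 257 for each divisor in increasing order:
68^1 ≡ 68
68^2 ≡ 255
68^4 ≡ 4
68^8 ≡ 16
68^16 ≡ 256
68^32 ≡ 1
Hence ord(68) = 32.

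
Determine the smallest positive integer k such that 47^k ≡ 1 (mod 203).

ord(47) | φ(203) = φ(7·29) = (7−1)·(29−1) = 6·28 = 168 = 2^3 · 3 · 7.
Divisors of 168: 1, 2, 3, 4, 6, 7, 8, 12, 14, 21, 24, 28, 42, 56, 84, 168.
Compute 47^d (mod 203) for the divisors d until we hit 1:
47^1 ≡ 47
47^2 ≡ 179
47^3 ≡ 90
47^4 ≡ 170
47^6 ≡ 183
47^7 ≡ 75
47^8 ≡ 74
47^12 ≡ 197
47^14 ≡ 144
47^21 ≡ 41
47^24 ≡ 36
47^28 ≡ 30
47^42 ≡ 57
47^56 ≡ 88
47^84 ≡ 1
Hence ord(47) = 84.

84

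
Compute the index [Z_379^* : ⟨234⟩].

42

Since 234 ∈ (Z/379Z)^×, its order divides φ(379) = 379 − 1 = 378 = 2 · 3^3 · 7.
Divisors of 378: 1, 2, 3, 6, 7, 9, 14, 18, 21, 27, 42, 54, 63, 126, 189, 378.
Evaluate successive powers at the divisors of 378:
234^1 ≡ 234 (mod 379)
234^2 ≡ 180 (mod 379)
234^3 ≡ 51 (mod 379)
234^6 ≡ 327 (mod 379)
234^7 ≡ 339 (mod 379)
234^9 ≡ 1 (mod 379) ✓
The order of 234 is 9, so the subgroup it generates has 9 elements.
Index = |(Z/379Z)^×| / |⟨234⟩| = 378 / 9 = 42.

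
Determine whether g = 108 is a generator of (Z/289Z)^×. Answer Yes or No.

Yes

φ(289) = φ(17^2) = 17·(17−1) = 272 = 2^4 · 17.
Test 108^(272/q) mod 289 for each prime factor q of 272:
108^136 ≡ 288 (mod 289)  [q = 2: ≢ 1 ✓]
108^16 ≡ 86 (mod 289)  [q = 17: ≢ 1 ✓]
Every test exponent gives a nontrivial residue, hence 108 generates the full group.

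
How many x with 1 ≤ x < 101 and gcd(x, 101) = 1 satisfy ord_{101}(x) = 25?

φ(101) = 101 − 1 = 100 = 2^2 · 5^2.
In a cyclic group of order 100, there are φ(d) elements of order d for each divisor d of 100, and zero for non-divisors.
25 = 5^2 divides 100, and φ(25) = 20.

20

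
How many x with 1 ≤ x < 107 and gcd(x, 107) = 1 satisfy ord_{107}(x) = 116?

0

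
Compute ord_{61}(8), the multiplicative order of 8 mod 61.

20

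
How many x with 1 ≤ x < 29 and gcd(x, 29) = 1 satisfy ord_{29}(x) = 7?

6

φ(29) = 29 − 1 = 28 = 2^2 · 7.
Since (Z/29Z)^× is cyclic of order 28, the number of elements of order d is φ(d) when d | 28 and 0 otherwise.
7 | 28, and φ(7) = 7 − 1 = 6.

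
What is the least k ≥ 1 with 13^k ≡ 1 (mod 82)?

40

ord(13) | φ(82) = φ(2)·φ(41) = 1·40 = 40 = 2^3 · 5.
Divisors of 40: 1, 2, 4, 5, 8, 10, 20, 40.
Test each divisor d:
13^1 ≡ 13
13^2 ≡ 5
13^4 ≡ 25
13^5 ≡ 79
13^8 ≡ 51
13^10 ≡ 9
13^20 ≡ 81
13^40 ≡ 1
The smallest such exponent is 40, so the order of 13 is 40.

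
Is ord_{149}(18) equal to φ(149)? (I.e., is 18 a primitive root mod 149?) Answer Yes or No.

φ(149) = 149 − 1 = 148 = 2^2 · 37.
18 is a primitive root mod 149 iff 18^(φ(149)/q) ≢ 1 for every prime q | φ(149), i.e. q ∈ {2, 37}.
18^74 ≡ 148 (mod 149)  [q = 2: ≢ 1 ✓]
18^4 ≡ 80 (mod 149)  [q = 37: ≢ 1 ✓]
All checks pass, so 18 has order 148 and is a primitive root modulo 149.

Yes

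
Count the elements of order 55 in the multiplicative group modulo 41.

0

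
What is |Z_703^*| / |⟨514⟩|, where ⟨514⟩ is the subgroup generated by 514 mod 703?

By Lagrange's theorem, ord_703(514) divides φ(703) = φ(19·37) = (19−1)·(37−1) = 18·36 = 648 = 2^3 · 3^4.
Divisors of 648: 1, 2, 3, 4, 6, 8, 9, 12, 18, 24, 27, 36, 54, 72, 81, 108, 162, 216, 324, 648.
Compute 514^d (mod 703) for the divisors d until we hit 1:
514^1 ≡ 514 (mod 703)
514^2 ≡ 571 (mod 703)
514^3 ≡ 343 (mod 703)
514^4 ≡ 552 (mod 703)
514^6 ≡ 248 (mod 703)
514^8 ≡ 305 (mod 703)
514^9 ≡ 1 (mod 703) ✓
Thus |⟨514⟩| = ord(514) = 9.
The index is φ(703) / ord(514) = 648 / 9 = 72.

72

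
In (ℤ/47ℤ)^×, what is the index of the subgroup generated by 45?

1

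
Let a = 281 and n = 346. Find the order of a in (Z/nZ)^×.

The order of 281 must divide φ(346) = φ(2)·φ(173) = 1·172 = 172 = 2^2 · 43.
Divisors of 172: 1, 2, 4, 43, 86, 172.
Evaluate successive powers at the divisors of 172:
281^1 ≡ 281
281^2 ≡ 73
281^4 ≡ 139
281^43 ≡ 93
281^86 ≡ 345
281^172 ≡ 1
Therefore the multiplicative order of 281 modulo 346 is 172.

172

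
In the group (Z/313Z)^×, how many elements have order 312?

96

φ(313) = 313 − 1 = 312 = 2^3 · 3 · 13.
Since (Z/313Z)^× is cyclic of order 312, the number of elements of order d is φ(d) when d | 312 and 0 otherwise.
312 = 2^3 · 3 · 13 divides 312, and φ(312) = 96.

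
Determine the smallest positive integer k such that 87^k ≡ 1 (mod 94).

ord(87) | φ(94) = φ(2)·φ(47) = 1·46 = 46 = 2 · 23.
Divisors of 46: 1, 2, 23, 46.
Compute 87^d (mod 94) for the divisors d until we hit 1:
87^1 ≡ 87 (mod 94)
87^2 ≡ 49 (mod 94)
87^23 ≡ 93 (mod 94)
87^46 ≡ 1 (mod 94) ✓
Therefore the multiplicative order of 87 modulo 94 is 46.

46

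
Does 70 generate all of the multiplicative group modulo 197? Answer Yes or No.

φ(197) = 197 − 1 = 196 = 2^2 · 7^2.
70 is a primitive root mod 197 iff 70^(φ(197)/q) ≢ 1 for every prime q | φ(197), i.e. q ∈ {2, 7}.
70^98 ≡ 1 (mod 197)  [q = 2: ≡ 1 ✗]
70^28 ≡ 114 (mod 197)  [q = 7: ≢ 1 ✓]
70^98 ≡ 1 shows ord(70) | 98, strictly less than φ(197); not a primitive root.

No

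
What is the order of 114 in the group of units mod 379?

189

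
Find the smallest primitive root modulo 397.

5

φ(397) = 397 − 1 = 396 = 2^2 · 3^2 · 11.
Test candidates g = 2, 3, … against the prime factors q ∈ {2, 3, 11} of φ(397): g is a generator iff g^(396/q) ≢ 1 for every such q.
g = 2: 2^198 ≡ 396; 2^132 ≡ 1 — hits 1, so not a primitive root.
g = 3: 3^198 ≡ 1 — hits 1, so not a primitive root.
g = 4: 4^198 ≡ 1 — hits 1, so not a primitive root.
g = 5: 5^198 ≡ 396; 5^132 ≡ 362; 5^36 ≡ 290 — none is 1, so 5 is a primitive root.
The smallest primitive root modulo 397 is 5.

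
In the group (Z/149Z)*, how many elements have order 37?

36

φ(149) = 149 − 1 = 148 = 2^2 · 37.
(Z/149Z)^× is cyclic (|G| = 148); a cyclic group of order m has exactly φ(d) elements of each order d | m, and none otherwise.
37 | 148, and φ(37) = 37 − 1 = 36.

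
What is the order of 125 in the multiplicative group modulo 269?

ord(125) | φ(269) = 269 − 1 = 268 = 2^2 · 67.
Divisors of 268: 1, 2, 4, 67, 134, 268.
Check 125^d mod 269 for each divisor in increasing order:
125^1 ≡ 125 (mod 269)
125^2 ≡ 23 (mod 269)
125^4 ≡ 260 (mod 269)
125^67 ≡ 1 (mod 269) ✓
The smallest such exponent is 67, so the order of 125 is 67.

67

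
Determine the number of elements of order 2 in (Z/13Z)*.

φ(13) = 13 − 1 = 12 = 2^2 · 3.
(Z/13Z)^× is cyclic (|G| = 12); a cyclic group of order m has exactly φ(d) elements of each order d | m, and none otherwise.
2 | 12, and φ(2) = 2 − 1 = 1.

1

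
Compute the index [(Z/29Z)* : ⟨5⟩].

2

The order of 5 must divide φ(29) = 29 − 1 = 28 = 2^2 · 7.
Divisors of 28: 1, 2, 4, 7, 14, 28.
Check 5^d mod 29 for each divisor in increasing order:
5^1 ≡ 5
5^2 ≡ 25
5^4 ≡ 16
5^7 ≡ 28
5^14 ≡ 1
Thus |⟨5⟩| = ord(5) = 14.
The index is φ(29) / ord(5) = 28 / 14 = 2.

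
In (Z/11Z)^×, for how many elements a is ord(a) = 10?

4

φ(11) = 11 − 1 = 10 = 2 · 5.
Since (Z/11Z)^× is cyclic of order 10, the number of elements of order d is φ(d) when d | 10 and 0 otherwise.
10 = 2 · 5 divides 10, and φ(10) = 4.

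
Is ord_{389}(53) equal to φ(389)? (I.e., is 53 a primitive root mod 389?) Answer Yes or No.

φ(389) = 389 − 1 = 388 = 2^2 · 97.
It suffices to check that the order of 53 is not a proper divisor of 388: compute 53^(388/q) for q ∈ {2, 97}.
53^194 ≡ 388 (mod 389)  [q = 2: ≢ 1 ✓]
53^4 ≡ 5 (mod 389)  [q = 97: ≢ 1 ✓]
All checks pass, so 53 has order 388 and is a primitive root modulo 389.

Yes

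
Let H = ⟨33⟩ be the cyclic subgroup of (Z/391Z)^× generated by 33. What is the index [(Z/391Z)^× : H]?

16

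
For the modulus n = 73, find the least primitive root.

φ(73) = 73 − 1 = 72 = 2^3 · 3^2.
Test candidates g = 2, 3, … against the prime factors q ∈ {2, 3} of φ(73): g is a generator iff g^(72/q) ≢ 1 for every such q.
g = 2: 2^36 ≡ 1 — hits 1, so not a primitive root.
g = 3: 3^36 ≡ 1 — hits 1, so not a primitive root.
g = 4: 4^36 ≡ 1 — hits 1, so not a primitive root.
g = 5: 5^36 ≡ 72; 5^24 ≡ 8 — none is 1, so 5 is a primitive root.
So 5 is the smallest generator of (Z/73Z)^×.

5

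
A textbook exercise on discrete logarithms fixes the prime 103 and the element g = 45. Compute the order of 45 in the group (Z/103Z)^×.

Since 45 ∈ (Z/103Z)^×, its order divides φ(103) = 103 − 1 = 102 = 2 · 3 · 17.
Divisors of 102: 1, 2, 3, 6, 17, 34, 51, 102.
Compute 45^d (mod 103) for the divisors d until we hit 1:
45^1 ≡ 45
45^2 ≡ 68
45^3 ≡ 73
45^6 ≡ 76
45^17 ≡ 57
45^34 ≡ 56
45^51 ≡ 102
45^102 ≡ 1
So ord_103(45) = 102.

102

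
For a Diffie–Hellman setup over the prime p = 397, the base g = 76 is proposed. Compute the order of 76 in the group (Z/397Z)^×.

198

By Lagrange's theorem, ord_397(76) divides φ(397) = 397 − 1 = 396 = 2^2 · 3^2 · 11.
Divisors of 396: 1, 2, 3, 4, 6, 9, 11, 12, 18, 22, 33, 36, 44, 66, 99, 132, 198, 396.
Compute 76^d (mod 397) for the divisors d until we hit 1:
76^1 ≡ 76 (mod 397)
76^2 ≡ 218 (mod 397)
76^3 ≡ 291 (mod 397)
76^4 ≡ 281 (mod 397)
76^6 ≡ 120 (mod 397)
76^9 ≡ 381 (mod 397)
76^11 ≡ 85 (mod 397)
76^12 ≡ 108 (mod 397)
76^18 ≡ 256 (mod 397)
76^22 ≡ 79 (mod 397)
76^33 ≡ 363 (mod 397)
76^36 ≡ 31 (mod 397)
76^44 ≡ 286 (mod 397)
76^66 ≡ 362 (mod 397)
76^99 ≡ 396 (mod 397)
76^132 ≡ 34 (mod 397)
76^198 ≡ 1 (mod 397) ✓
Hence ord(76) = 198.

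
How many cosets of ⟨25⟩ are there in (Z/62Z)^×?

10

The order of 25 must divide φ(62) = φ(2)·φ(31) = 1·30 = 30 = 2 · 3 · 5.
Divisors of 30: 1, 2, 3, 5, 6, 10, 15, 30.
Evaluate successive powers at the divisors of 30:
25^1 ≡ 25
25^2 ≡ 5
25^3 ≡ 1
The order of 25 is 3, so the subgroup it generates has 3 elements.
Index = |(Z/62Z)^×| / |⟨25⟩| = 30 / 3 = 10.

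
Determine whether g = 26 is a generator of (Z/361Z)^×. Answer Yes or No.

φ(361) = φ(19^2) = 19·(19−1) = 342 = 2 · 3^2 · 19.
Test 26^(342/q) mod 361 for each prime factor q of 342:
26^171 ≡ 1 (mod 361)  [q = 2: ≡ 1 ✗]
26^114 ≡ 1 (mod 361)  [q = 3: ≡ 1 ✗]
26^18 ≡ 39 (mod 361)  [q = 19: ≢ 1 ✓]
The check at q = 2 fails, so 26 generates a proper subgroup.

No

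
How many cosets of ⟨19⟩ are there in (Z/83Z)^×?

1

ord(19) | φ(83) = 83 − 1 = 82 = 2 · 41.
Divisors of 82: 1, 2, 41, 82.
Check 19^d mod 83 for each divisor in increasing order:
19^1 ≡ 19 (mod 83)
19^2 ≡ 29 (mod 83)
19^41 ≡ 82 (mod 83)
19^82 ≡ 1 (mod 83) ✓
Thus |⟨19⟩| = ord(19) = 82.
Index = |(Z/83Z)^×| / |⟨19⟩| = 82 / 82 = 1.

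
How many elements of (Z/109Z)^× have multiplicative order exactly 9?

6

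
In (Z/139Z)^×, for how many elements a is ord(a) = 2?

φ(139) = 139 − 1 = 138 = 2 · 3 · 23.
In a cyclic group of order 138, there are φ(d) elements of order d for each divisor d of 138, and zero for non-divisors.
2 | 138, and φ(2) = 2 − 1 = 1.

1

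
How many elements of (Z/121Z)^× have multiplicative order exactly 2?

1

φ(121) = φ(11^2) = 11·(11−1) = 110 = 2 · 5 · 11.
Since (Z/121Z)^× is cyclic of order 110, the number of elements of order d is φ(d) when d | 110 and 0 otherwise.
2 | 110, and φ(2) = 2 − 1 = 1.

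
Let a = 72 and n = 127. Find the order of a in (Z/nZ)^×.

ord(72) | φ(127) = 127 − 1 = 126 = 2 · 3^2 · 7.
Divisors of 126: 1, 2, 3, 6, 7, 9, 14, 18, 21, 42, 63, 126.
Check 72^d mod 127 for each divisor in increasing order:
72^1 ≡ 72
72^2 ≡ 104
72^3 ≡ 122
72^6 ≡ 25
72^7 ≡ 22
72^9 ≡ 2
72^14 ≡ 103
72^18 ≡ 4
72^21 ≡ 107
72^42 ≡ 19
72^63 ≡ 1
So ord_127(72) = 63.

63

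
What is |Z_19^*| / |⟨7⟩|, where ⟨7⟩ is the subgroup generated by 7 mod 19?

Since 7 ∈ (Z/19Z)^×, its order divides φ(19) = 19 − 1 = 18 = 2 · 3^2.
Divisors of 18: 1, 2, 3, 6, 9, 18.
Check 7^d mod 19 for each divisor in increasing order:
7^1 ≡ 7 (mod 19)
7^2 ≡ 11 (mod 19)
7^3 ≡ 1 (mod 19) ✓
The order of 7 is 3, so the subgroup it generates has 3 elements.
The index is φ(19) / ord(7) = 18 / 3 = 6.

6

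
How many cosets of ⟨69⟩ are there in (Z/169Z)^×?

2

The order of 69 must divide φ(169) = φ(13^2) = 13·(13−1) = 156 = 2^2 · 3 · 13.
Divisors of 156: 1, 2, 3, 4, 6, 12, 13, 26, 39, 52, 78, 156.
Compute 69^d (mod 169) for the divisors d until we hit 1:
69^1 ≡ 69 (mod 169)
69^2 ≡ 29 (mod 169)
69^3 ≡ 142 (mod 169)
69^4 ≡ 165 (mod 169)
69^6 ≡ 53 (mod 169)
69^12 ≡ 105 (mod 169)
69^13 ≡ 147 (mod 169)
69^26 ≡ 146 (mod 169)
69^39 ≡ 168 (mod 169)
69^52 ≡ 22 (mod 169)
69^78 ≡ 1 (mod 169) ✓
The order of 69 is 78, so the subgroup it generates has 78 elements.
The index is φ(169) / ord(69) = 156 / 78 = 2.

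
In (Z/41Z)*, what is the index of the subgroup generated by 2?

2

ord(2) | φ(41) = 41 − 1 = 40 = 2^3 · 5.
Divisors of 40: 1, 2, 4, 5, 8, 10, 20, 40.
Evaluate successive powers at the divisors of 40:
2^1 ≡ 2 (mod 41)
2^2 ≡ 4 (mod 41)
2^4 ≡ 16 (mod 41)
2^5 ≡ 32 (mod 41)
2^8 ≡ 10 (mod 41)
2^10 ≡ 40 (mod 41)
2^20 ≡ 1 (mod 41) ✓
The order of 2 is 20, so the subgroup it generates has 20 elements.
[(Z/41Z)^× : ⟨2⟩] = 40/20 = 2.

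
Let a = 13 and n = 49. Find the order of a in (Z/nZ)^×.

By Lagrange's theorem, ord_49(13) divides φ(49) = φ(7^2) = 7·(7−1) = 42 = 2 · 3 · 7.
Divisors of 42: 1, 2, 3, 6, 7, 14, 21, 42.
Compute 13^d (mod 49) for the divisors d until we hit 1:
13^1 ≡ 13 (mod 49)
13^2 ≡ 22 (mod 49)
13^3 ≡ 41 (mod 49)
13^6 ≡ 15 (mod 49)
13^7 ≡ 48 (mod 49)
13^14 ≡ 1 (mod 49) ✓
The smallest such exponent is 14, so the order of 13 is 14.

14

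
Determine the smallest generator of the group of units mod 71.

7

φ(71) = 71 − 1 = 70 = 2 · 5 · 7.
Test candidates g = 2, 3, … against the prime factors q ∈ {2, 5, 7} of φ(71): g is a generator iff g^(70/q) ≢ 1 for every such q.
g = 2: 2^35 ≡ 1 — hits 1, so not a primitive root.
g = 3: 3^35 ≡ 1 — hits 1, so not a primitive root.
g = 4: 4^35 ≡ 1 — hits 1, so not a primitive root.
g = 5: 5^35 ≡ 1 — hits 1, so not a primitive root.
g = 6: 6^35 ≡ 1 — hits 1, so not a primitive root.
g = 7: 7^35 ≡ 70; 7^14 ≡ 54; 7^10 ≡ 45 — none is 1, so 7 is a primitive root.
So 7 is the smallest generator of (Z/71Z)^×.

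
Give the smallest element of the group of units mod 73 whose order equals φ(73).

5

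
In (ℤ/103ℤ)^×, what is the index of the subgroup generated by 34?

Since 34 ∈ (Z/103Z)^×, its order divides φ(103) = 103 − 1 = 102 = 2 · 3 · 17.
Divisors of 102: 1, 2, 3, 6, 17, 34, 51, 102.
Compute 34^d (mod 103) for the divisors d until we hit 1:
34^1 ≡ 34 (mod 103)
34^2 ≡ 23 (mod 103)
34^3 ≡ 61 (mod 103)
34^6 ≡ 13 (mod 103)
34^17 ≡ 1 (mod 103) ✓
Thus |⟨34⟩| = ord(34) = 17.
Index = |(Z/103Z)^×| / |⟨34⟩| = 102 / 17 = 6.

6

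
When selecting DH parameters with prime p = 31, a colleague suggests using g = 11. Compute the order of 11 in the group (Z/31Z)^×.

The order of 11 must divide φ(31) = 31 − 1 = 30 = 2 · 3 · 5.
Divisors of 30: 1, 2, 3, 5, 6, 10, 15, 30.
Compute 11^d (mod 31) for the divisors d until we hit 1:
11^1 ≡ 11
11^2 ≡ 28
11^3 ≡ 29
11^5 ≡ 6
11^6 ≡ 4
11^10 ≡ 5
11^15 ≡ 30
11^30 ≡ 1
So ord_31(11) = 30.

30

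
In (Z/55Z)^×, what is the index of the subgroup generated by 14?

4

By Lagrange's theorem, ord_55(14) divides φ(55) = φ(5·11) = (5−1)·(11−1) = 4·10 = 40 = 2^3 · 5.
Divisors of 40: 1, 2, 4, 5, 8, 10, 20, 40.
Check 14^d mod 55 for each divisor in increasing order:
14^1 ≡ 14 (mod 55)
14^2 ≡ 31 (mod 55)
14^4 ≡ 26 (mod 55)
14^5 ≡ 34 (mod 55)
14^8 ≡ 16 (mod 55)
14^10 ≡ 1 (mod 55) ✓
Thus |⟨14⟩| = ord(14) = 10.
Index = |(Z/55Z)^×| / |⟨14⟩| = 40 / 10 = 4.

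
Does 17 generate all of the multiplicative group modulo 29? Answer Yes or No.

φ(29) = 29 − 1 = 28 = 2^2 · 7.
17 is a primitive root mod 29 iff 17^(φ(29)/q) ≢ 1 for every prime q | φ(29), i.e. q ∈ {2, 7}.
17^14 ≡ 28 (mod 29)  [q = 2: ≢ 1 ✓]
17^4 ≡ 1 (mod 29)  [q = 7: ≡ 1 ✗]
The check at q = 7 fails, so 17 generates a proper subgroup.

No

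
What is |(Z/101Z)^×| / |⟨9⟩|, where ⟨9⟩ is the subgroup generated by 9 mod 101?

2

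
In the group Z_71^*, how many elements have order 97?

0

φ(71) = 71 − 1 = 70 = 2 · 5 · 7.
(Z/71Z)^× is cyclic (|G| = 70); a cyclic group of order m has exactly φ(d) elements of each order d | m, and none otherwise.
Here 70 is not a multiple of 97, so there are no elements of order 97.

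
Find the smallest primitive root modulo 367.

6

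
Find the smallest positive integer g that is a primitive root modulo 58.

3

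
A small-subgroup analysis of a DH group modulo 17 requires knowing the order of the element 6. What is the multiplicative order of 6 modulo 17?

16

The order of 6 must divide φ(17) = 17 − 1 = 16 = 2^4.
Divisors of 16: 1, 2, 4, 8, 16.
Compute 6^d (mod 17) for the divisors d until we hit 1:
6^1 ≡ 6 (mod 17)
6^2 ≡ 2 (mod 17)
6^4 ≡ 4 (mod 17)
6^8 ≡ 16 (mod 17)
6^16 ≡ 1 (mod 17) ✓
So ord_17(6) = 16.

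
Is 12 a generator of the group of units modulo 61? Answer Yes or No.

No

φ(61) = 61 − 1 = 60 = 2^2 · 3 · 5.
An element g generates (Z/61Z)^× iff g^(60/q) ≢ 1 (mod 61) for each prime q ∈ {2, 3, 5}.
12^30 ≡ 1 (mod 61)  [q = 2: ≡ 1 ✗]
12^20 ≡ 13 (mod 61)  [q = 3: ≢ 1 ✓]
12^12 ≡ 58 (mod 61)  [q = 5: ≢ 1 ✓]
Since 12^30 ≡ 1, the order of 12 divides 30 < 60, so 12 is not a primitive root.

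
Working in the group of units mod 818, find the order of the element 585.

408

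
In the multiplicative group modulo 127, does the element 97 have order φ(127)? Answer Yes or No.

Yes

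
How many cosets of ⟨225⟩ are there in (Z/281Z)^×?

Since 225 ∈ (Z/281Z)^×, its order divides φ(281) = 281 − 1 = 280 = 2^3 · 5 · 7.
Divisors of 280: 1, 2, 4, 5, 7, 8, 10, 14, 20, 28, 35, 40, 56, 70, 140, 280.
Evaluate successive powers at the divisors of 280:
225^1 ≡ 225 (mod 281)
225^2 ≡ 45 (mod 281)
225^4 ≡ 58 (mod 281)
225^5 ≡ 124 (mod 281)
225^7 ≡ 241 (mod 281)
225^8 ≡ 273 (mod 281)
225^10 ≡ 202 (mod 281)
225^14 ≡ 195 (mod 281)
225^20 ≡ 59 (mod 281)
225^28 ≡ 90 (mod 281)
225^35 ≡ 53 (mod 281)
225^40 ≡ 109 (mod 281)
225^56 ≡ 232 (mod 281)
225^70 ≡ 280 (mod 281)
225^140 ≡ 1 (mod 281) ✓
So ord_281(225) = 140, hence |⟨225⟩| = 140.
[(Z/281Z)^× : ⟨225⟩] = 280/140 = 2.

2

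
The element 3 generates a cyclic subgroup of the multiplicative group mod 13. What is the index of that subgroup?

ord(3) | φ(13) = 13 − 1 = 12 = 2^2 · 3.
Divisors of 12: 1, 2, 3, 4, 6, 12.
Test each divisor d:
3^1 ≡ 3 (mod 13)
3^2 ≡ 9 (mod 13)
3^3 ≡ 1 (mod 13) ✓
The order of 3 is 3, so the subgroup it generates has 3 elements.
Index = |(Z/13Z)^×| / |⟨3⟩| = 12 / 3 = 4.

4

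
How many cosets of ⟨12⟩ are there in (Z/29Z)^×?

7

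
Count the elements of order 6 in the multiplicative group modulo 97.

2

φ(97) = 97 − 1 = 96 = 2^5 · 3.
(Z/97Z)^× is cyclic (|G| = 96); a cyclic group of order m has exactly φ(d) elements of each order d | m, and none otherwise.
6 = 2 · 3 divides 96, and φ(6) = 2.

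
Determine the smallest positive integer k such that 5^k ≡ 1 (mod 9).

By Lagrange's theorem, ord_9(5) divides φ(9) = φ(3^2) = 3·(3−1) = 6 = 2 · 3.
Divisors of 6: 1, 2, 3, 6.
Evaluate successive powers at the divisors of 6:
5^1 ≡ 5
5^2 ≡ 7
5^3 ≡ 8
5^6 ≡ 1
So ord_9(5) = 6.

6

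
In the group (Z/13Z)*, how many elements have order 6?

φ(13) = 13 − 1 = 12 = 2^2 · 3.
(Z/13Z)^× is cyclic (|G| = 12); a cyclic group of order m has exactly φ(d) elements of each order d | m, and none otherwise.
6 = 2 · 3 divides 12, and φ(6) = 2.

2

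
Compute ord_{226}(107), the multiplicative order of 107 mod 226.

By Lagrange's theorem, ord_226(107) divides φ(226) = φ(2)·φ(113) = 1·112 = 112 = 2^4 · 7.
Divisors of 112: 1, 2, 4, 7, 8, 14, 16, 28, 56, 112.
Compute 107^d (mod 226) for the divisors d until we hit 1:
107^1 ≡ 107 (mod 226)
107^2 ≡ 149 (mod 226)
107^4 ≡ 53 (mod 226)
107^7 ≡ 191 (mod 226)
107^8 ≡ 97 (mod 226)
107^14 ≡ 95 (mod 226)
107^16 ≡ 143 (mod 226)
107^28 ≡ 211 (mod 226)
107^56 ≡ 225 (mod 226)
107^112 ≡ 1 (mod 226) ✓
Therefore the multiplicative order of 107 modulo 226 is 112.

112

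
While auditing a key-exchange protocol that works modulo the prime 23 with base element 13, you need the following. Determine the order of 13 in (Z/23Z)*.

11

Since 13 ∈ (Z/23Z)^×, its order divides φ(23) = 23 − 1 = 22 = 2 · 11.
Divisors of 22: 1, 2, 11, 22.
Compute 13^d (mod 23) for the divisors d until we hit 1:
13^1 ≡ 13
13^2 ≡ 8
13^11 ≡ 1
Hence ord(13) = 11.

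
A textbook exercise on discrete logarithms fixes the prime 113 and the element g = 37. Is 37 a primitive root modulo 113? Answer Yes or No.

Yes

φ(113) = 113 − 1 = 112 = 2^4 · 7.
37 is a primitive root mod 113 iff 37^(φ(113)/q) ≢ 1 for every prime q | φ(113), i.e. q ∈ {2, 7}.
37^56 ≡ 112 (mod 113)  [q = 2: ≢ 1 ✓]
37^16 ≡ 106 (mod 113)  [q = 7: ≢ 1 ✓]
None equal 1, so ord_113(37) = 112: 37 is a primitive root.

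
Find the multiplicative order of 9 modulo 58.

14

Since 9 ∈ (Z/58Z)^×, its order divides φ(58) = φ(2)·φ(29) = 1·28 = 28 = 2^2 · 7.
Divisors of 28: 1, 2, 4, 7, 14, 28.
Test each divisor d:
9^1 ≡ 9 (mod 58)
9^2 ≡ 23 (mod 58)
9^4 ≡ 7 (mod 58)
9^7 ≡ 57 (mod 58)
9^14 ≡ 1 (mod 58) ✓
So ord_58(9) = 14.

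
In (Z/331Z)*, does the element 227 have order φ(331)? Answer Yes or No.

Yes

φ(331) = 331 − 1 = 330 = 2 · 3 · 5 · 11.
It suffices to check that the order of 227 is not a proper divisor of 330: compute 227^(330/q) for q ∈ {2, 3, 5, 11}.
227^165 ≡ 330 (mod 331)  [q = 2: ≢ 1 ✓]
227^110 ≡ 299 (mod 331)  [q = 3: ≢ 1 ✓]
227^66 ≡ 323 (mod 331)  [q = 5: ≢ 1 ✓]
227^30 ≡ 80 (mod 331)  [q = 11: ≢ 1 ✓]
None equal 1, so ord_331(227) = 330: 227 is a primitive root.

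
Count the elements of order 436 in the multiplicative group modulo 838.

0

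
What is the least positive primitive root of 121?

2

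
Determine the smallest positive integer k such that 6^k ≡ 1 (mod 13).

12

Since 6 ∈ (Z/13Z)^×, its order divides φ(13) = 13 − 1 = 12 = 2^2 · 3.
Divisors of 12: 1, 2, 3, 4, 6, 12.
Check 6^d mod 13 for each divisor in increasing order:
6^1 ≡ 6
6^2 ≡ 10
6^3 ≡ 8
6^4 ≡ 9
6^6 ≡ 12
6^12 ≡ 1
Therefore the multiplicative order of 6 modulo 13 is 12.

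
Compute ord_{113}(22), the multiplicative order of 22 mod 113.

56

Since 22 ∈ (Z/113Z)^×, its order divides φ(113) = 113 − 1 = 112 = 2^4 · 7.
Divisors of 112: 1, 2, 4, 7, 8, 14, 16, 28, 56, 112.
Check 22^d mod 113 for each divisor in increasing order:
22^1 ≡ 22 (mod 113)
22^2 ≡ 32 (mod 113)
22^4 ≡ 7 (mod 113)
22^7 ≡ 69 (mod 113)
22^8 ≡ 49 (mod 113)
22^14 ≡ 15 (mod 113)
22^16 ≡ 28 (mod 113)
22^28 ≡ 112 (mod 113)
22^56 ≡ 1 (mod 113) ✓
So ord_113(22) = 56.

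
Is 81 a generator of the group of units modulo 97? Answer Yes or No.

No

φ(97) = 97 − 1 = 96 = 2^5 · 3.
81 is a primitive root mod 97 iff 81^(φ(97)/q) ≢ 1 for every prime q | φ(97), i.e. q ∈ {2, 3}.
81^48 ≡ 1 (mod 97)  [q = 2: ≡ 1 ✗]
81^32 ≡ 35 (mod 97)  [q = 3: ≢ 1 ✓]
81^48 ≡ 1 shows ord(81) | 48, strictly less than φ(97); not a primitive root.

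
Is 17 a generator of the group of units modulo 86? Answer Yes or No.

φ(86) = φ(2)·φ(43) = 1·42 = 42 = 2 · 3 · 7.
It suffices to check that the order of 17 is not a proper divisor of 42: compute 17^(42/q) for q ∈ {2, 3, 7}.
17^21 ≡ 1 (mod 86)  [q = 2: ≡ 1 ✗]
17^14 ≡ 49 (mod 86)  [q = 3: ≢ 1 ✓]
17^6 ≡ 35 (mod 86)  [q = 7: ≢ 1 ✓]
17^21 ≡ 1 shows ord(17) | 21, strictly less than φ(86); not a primitive root.

No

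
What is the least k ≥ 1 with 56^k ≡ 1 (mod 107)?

The order of 56 must divide φ(107) = 107 − 1 = 106 = 2 · 53.
Divisors of 106: 1, 2, 53, 106.
Test each divisor d:
56^1 ≡ 56 (mod 107)
56^2 ≡ 33 (mod 107)
56^53 ≡ 1 (mod 107) ✓
So ord_107(56) = 53.

53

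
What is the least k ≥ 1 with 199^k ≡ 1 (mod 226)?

ord(199) | φ(226) = φ(2)·φ(113) = 1·112 = 112 = 2^4 · 7.
Divisors of 112: 1, 2, 4, 7, 8, 14, 16, 28, 56, 112.
Check 199^d mod 226 for each divisor in increasing order:
199^1 ≡ 199
199^2 ≡ 51
199^4 ≡ 115
199^7 ≡ 71
199^8 ≡ 117
199^14 ≡ 69
199^16 ≡ 129
199^28 ≡ 15
199^56 ≡ 225
199^112 ≡ 1
So ord_226(199) = 112.

112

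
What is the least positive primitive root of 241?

7

φ(241) = 241 − 1 = 240 = 2^4 · 3 · 5.
Test candidates g = 2, 3, … against the prime factors q ∈ {2, 3, 5} of φ(241): g is a generator iff g^(240/q) ≢ 1 for every such q.
g = 2: 2^120 ≡ 1 — hits 1, so not a primitive root.
g = 3: 3^120 ≡ 1 — hits 1, so not a primitive root.
g = 4: 4^120 ≡ 1 — hits 1, so not a primitive root.
g = 5: 5^120 ≡ 1 — hits 1, so not a primitive root.
g = 6: 6^120 ≡ 1 — hits 1, so not a primitive root.
g = 7: 7^120 ≡ 240; 7^80 ≡ 15; 7^48 ≡ 91 — none is 1, so 7 is a primitive root.
The smallest primitive root modulo 241 is 7.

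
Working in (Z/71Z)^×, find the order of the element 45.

Since 45 ∈ (Z/71Z)^×, its order divides φ(71) = 71 − 1 = 70 = 2 · 5 · 7.
Divisors of 70: 1, 2, 5, 7, 10, 14, 35, 70.
Evaluate successive powers at the divisors of 70:
45^1 ≡ 45
45^2 ≡ 37
45^5 ≡ 48
45^7 ≡ 1
Hence ord(45) = 7.

7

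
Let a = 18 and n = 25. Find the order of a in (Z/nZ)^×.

4

The order of 18 must divide φ(25) = φ(5^2) = 5·(5−1) = 20 = 2^2 · 5.
Divisors of 20: 1, 2, 4, 5, 10, 20.
Evaluate successive powers at the divisors of 20:
18^1 ≡ 18 (mod 25)
18^2 ≡ 24 (mod 25)
18^4 ≡ 1 (mod 25) ✓
Hence ord(18) = 4.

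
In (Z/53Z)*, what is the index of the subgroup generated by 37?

Since 37 ∈ (Z/53Z)^×, its order divides φ(53) = 53 − 1 = 52 = 2^2 · 13.
Divisors of 52: 1, 2, 4, 13, 26, 52.
Evaluate successive powers at the divisors of 52:
37^1 ≡ 37
37^2 ≡ 44
37^4 ≡ 28
37^13 ≡ 52
37^26 ≡ 1
Thus |⟨37⟩| = ord(37) = 26.
The index is φ(53) / ord(37) = 52 / 26 = 2.

2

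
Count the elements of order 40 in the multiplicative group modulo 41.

16

φ(41) = 41 − 1 = 40 = 2^3 · 5.
(Z/41Z)^× is cyclic (|G| = 40); a cyclic group of order m has exactly φ(d) elements of each order d | m, and none otherwise.
40 = 2^3 · 5 divides 40, and φ(40) = 16.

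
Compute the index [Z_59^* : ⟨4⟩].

ord(4) | φ(59) = 59 − 1 = 58 = 2 · 29.
Divisors of 58: 1, 2, 29, 58.
Test each divisor d:
4^1 ≡ 4 (mod 59)
4^2 ≡ 16 (mod 59)
4^29 ≡ 1 (mod 59) ✓
Thus |⟨4⟩| = ord(4) = 29.
The index is φ(59) / ord(4) = 58 / 29 = 2.

2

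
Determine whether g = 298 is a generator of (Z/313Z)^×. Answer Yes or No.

φ(313) = 313 − 1 = 312 = 2^3 · 3 · 13.
Test 298^(312/q) mod 313 for each prime factor q of 312:
298^156 ≡ 312 (mod 313)  [q = 2: ≢ 1 ✓]
298^104 ≡ 98 (mod 313)  [q = 3: ≢ 1 ✓]
298^24 ≡ 150 (mod 313)  [q = 13: ≢ 1 ✓]
None equal 1, so ord_313(298) = 312: 298 is a primitive root.

Yes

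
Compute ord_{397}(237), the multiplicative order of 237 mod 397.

The order of 237 must divide φ(397) = 397 − 1 = 396 = 2^2 · 3^2 · 11.
Divisors of 396: 1, 2, 3, 4, 6, 9, 11, 12, 18, 22, 33, 36, 44, 66, 99, 132, 198, 396.
Check 237^d mod 397 for each divisor in increasing order:
237^1 ≡ 237 (mod 397)
237^2 ≡ 192 (mod 397)
237^3 ≡ 246 (mod 397)
237^4 ≡ 340 (mod 397)
237^6 ≡ 172 (mod 397)
237^9 ≡ 230 (mod 397)
237^11 ≡ 93 (mod 397)
237^12 ≡ 206 (mod 397)
237^18 ≡ 99 (mod 397)
237^22 ≡ 312 (mod 397)
237^33 ≡ 35 (mod 397)
237^36 ≡ 273 (mod 397)
237^44 ≡ 79 (mod 397)
237^66 ≡ 34 (mod 397)
237^99 ≡ 396 (mod 397)
237^132 ≡ 362 (mod 397)
237^198 ≡ 1 (mod 397) ✓
Therefore the multiplicative order of 237 modulo 397 is 198.

198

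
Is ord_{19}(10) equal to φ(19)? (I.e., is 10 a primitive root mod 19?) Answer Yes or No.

Yes

φ(19) = 19 − 1 = 18 = 2 · 3^2.
10 is a primitive root mod 19 iff 10^(φ(19)/q) ≢ 1 for every prime q | φ(19), i.e. q ∈ {2, 3}.
10^9 ≡ 18 (mod 19)  [q = 2: ≢ 1 ✓]
10^6 ≡ 11 (mod 19)  [q = 3: ≢ 1 ✓]
Every test exponent gives a nontrivial residue, hence 10 generates the full group.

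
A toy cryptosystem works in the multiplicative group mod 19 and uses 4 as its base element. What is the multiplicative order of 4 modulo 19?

9

The order of 4 must divide φ(19) = 19 − 1 = 18 = 2 · 3^2.
Divisors of 18: 1, 2, 3, 6, 9, 18.
Test each divisor d:
4^1 ≡ 4 (mod 19)
4^2 ≡ 16 (mod 19)
4^3 ≡ 7 (mod 19)
4^6 ≡ 11 (mod 19)
4^9 ≡ 1 (mod 19) ✓
So ord_19(4) = 9.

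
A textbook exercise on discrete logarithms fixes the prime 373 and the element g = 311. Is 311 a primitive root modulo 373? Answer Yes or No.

Yes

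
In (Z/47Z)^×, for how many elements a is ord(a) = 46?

φ(47) = 47 − 1 = 46 = 2 · 23.
Since (Z/47Z)^× is cyclic of order 46, the number of elements of order d is φ(d) when d | 46 and 0 otherwise.
46 = 2 · 23 divides 46, and φ(46) = 22.

22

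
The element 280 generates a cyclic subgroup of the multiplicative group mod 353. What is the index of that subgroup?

Since 280 ∈ (Z/353Z)^×, its order divides φ(353) = 353 − 1 = 352 = 2^5 · 11.
Divisors of 352: 1, 2, 4, 8, 11, 16, 22, 32, 44, 88, 176, 352.
Test each divisor d:
280^1 ≡ 280
280^2 ≡ 34
280^4 ≡ 97
280^8 ≡ 231
280^11 ≡ 283
280^16 ≡ 58
280^22 ≡ 311
280^32 ≡ 187
280^44 ≡ 352
280^88 ≡ 1
The order of 280 is 88, so the subgroup it generates has 88 elements.
[(Z/353Z)^× : ⟨280⟩] = 352/88 = 4.

4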